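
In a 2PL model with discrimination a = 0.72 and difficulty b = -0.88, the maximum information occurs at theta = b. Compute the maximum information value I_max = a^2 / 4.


For 2PL, max info at theta = b = -0.88
I_max = a^2 / 4 = 0.72^2 / 4
= 0.5184 / 4
I_max = 0.1296

0.1296


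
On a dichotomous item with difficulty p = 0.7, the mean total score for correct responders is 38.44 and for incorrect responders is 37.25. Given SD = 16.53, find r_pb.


q = 1 - p = 0.3
rpb = ((M1 - M0) / SD) * sqrt(p * q)
rpb = ((38.44 - 37.25) / 16.53) * sqrt(0.7 * 0.3)
rpb = 0.033

0.033


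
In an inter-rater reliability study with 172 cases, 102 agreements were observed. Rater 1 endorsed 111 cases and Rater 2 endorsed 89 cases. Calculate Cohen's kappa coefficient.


P_o = 102/172 = 0.593023
P_e = (111*89 + 61*83) / 29584 = 0.50507
kappa = (P_o - P_e) / (1 - P_e)
kappa = (0.593023 - 0.50507) / (1 - 0.50507)
kappa = 0.1777

0.1777


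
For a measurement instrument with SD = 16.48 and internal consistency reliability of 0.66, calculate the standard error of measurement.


SEM = SD * sqrt(1 - rxx)
SEM = 16.48 * sqrt(1 - 0.66)
SEM = 16.48 * sqrt(0.34) = 16.48 * 0.583095
SEM = 9.6094

9.6094


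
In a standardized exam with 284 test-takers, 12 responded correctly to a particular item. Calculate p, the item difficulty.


Item difficulty p = number correct / total examinees
p = 12 / 284
p = 0.0423

0.0423


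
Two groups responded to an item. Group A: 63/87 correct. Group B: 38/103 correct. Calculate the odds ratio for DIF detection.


Odds_A = 63/24 = 2.625
Odds_B = 38/65 = 0.5846
OR = Odds_A / Odds_B = 2.625 / 0.5846
Exactly, OR = (63 * 65) / (24 * 38) = 4095 / 912
OR = 4.4901

4.4901


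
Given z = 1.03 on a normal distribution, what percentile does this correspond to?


CDF(z) = 0.5 * (1 + erf(z/sqrt(2)))
erf(0.7283) = 0.697
CDF = 0.8485
Percentile rank = 0.8485 * 100 = 84.85

84.85


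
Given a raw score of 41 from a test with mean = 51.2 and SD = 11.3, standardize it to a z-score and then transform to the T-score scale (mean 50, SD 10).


z = (X - mean) / SD = (41 - 51.2) / 11.3
z = -10.2 / 11.3
z = -0.9027
T-score = T = 50 + 10z
Carry z at full precision (z = -10.2 / 11.3) into the conversion:
T-score = 50 + 10 * (-10.2 / 11.3) = 50 + -102 / 11.3
T-score = 50 + -9.0265
T-score = 40.9735

40.9735


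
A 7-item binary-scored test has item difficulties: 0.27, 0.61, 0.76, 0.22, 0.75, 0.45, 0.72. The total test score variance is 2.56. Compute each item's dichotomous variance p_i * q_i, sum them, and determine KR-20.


For each item, compute p_i * q_i:
  Item 1: 0.27 * 0.73 = 0.1971
  Item 2: 0.61 * 0.39 = 0.2379
  Item 3: 0.76 * 0.24 = 0.1824
  Item 4: 0.22 * 0.78 = 0.1716
  Item 5: 0.75 * 0.25 = 0.1875
  Item 6: 0.45 * 0.55 = 0.2475
  Item 7: 0.72 * 0.28 = 0.2016
Sum(p_i * q_i) = 0.1971 + 0.2379 + 0.1824 + 0.1716 + 0.1875 + 0.2475 + 0.2016 = 1.4256
KR-20 = (k/(k-1)) * (1 - Sum(p_i*q_i) / Var_total)
= (7/6) * (1 - 1.4256/2.56)
= 1.1667 * 0.4431
KR-20 = 0.517

0.517


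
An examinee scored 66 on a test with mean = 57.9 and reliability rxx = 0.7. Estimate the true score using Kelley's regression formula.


T_est = rxx * X + (1 - rxx) * mean
T_est = 0.7 * 66 + 0.3 * 57.9
T_est = 46.2 + 17.37
T_est = 63.57

63.57


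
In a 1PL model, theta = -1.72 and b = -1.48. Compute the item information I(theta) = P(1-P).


P = 1/(1+exp(-(-1.72--1.48))) = 0.4403
I = P*(1-P) = 0.4403 * 0.5597
I = 0.2464

0.2464


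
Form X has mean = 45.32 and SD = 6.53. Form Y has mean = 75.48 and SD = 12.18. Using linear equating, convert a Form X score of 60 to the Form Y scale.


slope = SD_Y / SD_X = 12.18 / 6.53 ~ 1.8652
intercept = mean_Y - slope * mean_X = 75.48 - (12.18 / 6.53) * 45.32 ~ -9.0526
Y = slope * X + intercept. To avoid rounding drift from the rounded slope/intercept, evaluate the equivalent form Y = mean_Y + SD_Y * (X - mean_X) / SD_X at full precision:
Y = 75.48 + 12.18 * (60 - 45.32) / 6.53
Y = 75.48 + 12.18 * 14.68 / 6.53
Y = 75.48 + 178.8024 / 6.53
Y = 75.48 + 27.3817
Y = 102.8617

102.8617


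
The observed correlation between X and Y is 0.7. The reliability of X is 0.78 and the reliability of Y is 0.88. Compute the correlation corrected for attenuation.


r_corrected = rxy / sqrt(rxx * ryy)
= 0.7 / sqrt(0.78 * 0.88)
= 0.7 / sqrt(0.6864)
= 0.7 / 0.828493
r_corrected = 0.8449

0.8449


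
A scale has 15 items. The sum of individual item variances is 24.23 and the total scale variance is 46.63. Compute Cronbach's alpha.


alpha = (k/(k-1)) * (1 - sum(si^2)/s_total^2)
= (15/14) * (1 - 24.23/46.63)
alpha = 0.5147

0.5147


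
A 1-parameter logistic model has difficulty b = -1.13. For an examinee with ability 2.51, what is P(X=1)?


theta - b = 2.51 - -1.13 = 3.64
exp(-(theta - b)) = exp(-3.64) = 0.0263
P = 1 / (1 + 0.0263)
P = 0.9744

0.9744


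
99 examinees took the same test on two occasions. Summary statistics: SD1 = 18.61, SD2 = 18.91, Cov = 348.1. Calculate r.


r = cov(X,Y) / (SD_X * SD_Y)
r = 348.1 / (18.61 * 18.91)
r = 348.1 / 351.9151
r = 0.9892

0.9892


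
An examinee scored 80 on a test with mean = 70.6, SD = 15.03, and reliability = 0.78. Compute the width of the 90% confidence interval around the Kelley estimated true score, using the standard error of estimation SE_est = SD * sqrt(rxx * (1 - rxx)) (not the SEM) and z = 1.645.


True score estimate = 0.78*80 + 0.22*70.6 = 77.932
SE_est = SD * sqrt(rxx * (1 - rxx)) = 15.03 * sqrt(0.78 * 0.22) = 15.03 * sqrt(0.1716) = 6.226122
CI = T_est +/- z * SE_est, so width = 2 * z * SE_est = 2 * 1.645 * 6.226122
Width = 20.4839

20.4839


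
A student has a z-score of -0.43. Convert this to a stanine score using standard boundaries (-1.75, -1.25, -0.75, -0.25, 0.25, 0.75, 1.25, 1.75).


Stanine boundaries: [-1.75, -1.25, -0.75, -0.25, 0.25, 0.75, 1.25, 1.75]
z = -0.43
Check each boundary:
  z >= -1.75 -> could be stanine 2
  z >= -1.25 -> could be stanine 3
  z >= -0.75 -> could be stanine 4
  z < -0.25
  z < 0.25
  z < 0.75
  z < 1.25
  z < 1.75
Highest qualifying boundary gives stanine = 4

4


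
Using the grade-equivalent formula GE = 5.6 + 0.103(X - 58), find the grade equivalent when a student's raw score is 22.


raw - median = 22 - 58 = -36
slope * diff = 0.103 * -36 = -3.708
GE = 5.6 + -3.708
GE = 1.892

1.892


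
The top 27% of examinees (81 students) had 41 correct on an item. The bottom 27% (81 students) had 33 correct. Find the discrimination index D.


p_upper = 41/81 = 0.5062
p_lower = 33/81 = 0.4074
D = 0.5062 - 0.4074 = 0.0988

0.0988


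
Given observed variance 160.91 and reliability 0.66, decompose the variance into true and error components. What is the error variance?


var_true = rxx * var_obs = 0.66 * 160.91 = 106.2006
var_error = var_obs - var_true
var_error = 160.91 - 106.2006
var_error = 54.7094

54.7094


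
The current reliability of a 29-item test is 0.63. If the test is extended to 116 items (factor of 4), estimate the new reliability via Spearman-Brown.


r_new = (n * rxx) / (1 + (n-1) * rxx)
r_new = (4 * 0.63) / (1 + 3 * 0.63)
r_new = 2.52 / 2.89
r_new = 0.872

0.872


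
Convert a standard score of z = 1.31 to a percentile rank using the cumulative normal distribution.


CDF(z) = 0.5 * (1 + erf(z/sqrt(2)))
erf(0.9263) = 0.8098
CDF = 0.9049
Percentile rank = 0.9049 * 100 = 90.49

90.49


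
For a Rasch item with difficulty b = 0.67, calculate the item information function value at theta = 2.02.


P = 1/(1+exp(-(2.02-0.67))) = 0.7941
I = P*(1-P) = 0.7941 * 0.2059
I = 0.1635

0.1635


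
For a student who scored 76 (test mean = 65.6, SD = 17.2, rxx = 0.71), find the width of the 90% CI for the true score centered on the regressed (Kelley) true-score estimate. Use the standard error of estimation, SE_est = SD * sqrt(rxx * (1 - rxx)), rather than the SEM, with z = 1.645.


True score estimate = 0.71*76 + 0.29*65.6 = 72.984
SE_est = SD * sqrt(rxx * (1 - rxx)) = 17.2 * sqrt(0.71 * 0.29) = 17.2 * sqrt(0.2059) = 7.804707
CI = T_est +/- z * SE_est, so width = 2 * z * SE_est = 2 * 1.645 * 7.804707
Width = 25.6775

25.6775


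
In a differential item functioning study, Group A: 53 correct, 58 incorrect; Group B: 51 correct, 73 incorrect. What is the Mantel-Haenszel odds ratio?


Odds_A = 53/58 = 0.9138
Odds_B = 51/73 = 0.6986
OR = Odds_A / Odds_B = 0.9138 / 0.6986
Exactly, OR = (53 * 73) / (58 * 51) = 3869 / 2958
OR = 1.308

1.308


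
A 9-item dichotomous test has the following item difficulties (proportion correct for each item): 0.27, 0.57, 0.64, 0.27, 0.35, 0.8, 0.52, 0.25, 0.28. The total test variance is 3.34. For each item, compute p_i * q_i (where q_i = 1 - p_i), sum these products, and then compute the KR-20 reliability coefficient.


For each item, compute p_i * q_i:
  Item 1: 0.27 * 0.73 = 0.1971
  Item 2: 0.57 * 0.43 = 0.2451
  Item 3: 0.64 * 0.36 = 0.2304
  Item 4: 0.27 * 0.73 = 0.1971
  Item 5: 0.35 * 0.65 = 0.2275
  Item 6: 0.8 * 0.2 = 0.16
  Item 7: 0.52 * 0.48 = 0.2496
  Item 8: 0.25 * 0.75 = 0.1875
  Item 9: 0.28 * 0.72 = 0.2016
Sum(p_i * q_i) = 0.1971 + 0.2451 + 0.2304 + 0.1971 + 0.2275 + 0.16 + 0.2496 + 0.1875 + 0.2016 = 1.8959
KR-20 = (k/(k-1)) * (1 - Sum(p_i*q_i) / Var_total)
= (9/8) * (1 - 1.8959/3.34)
= 1.125 * 0.4324
KR-20 = 0.4864

0.4864


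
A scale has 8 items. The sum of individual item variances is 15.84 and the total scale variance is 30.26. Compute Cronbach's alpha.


alpha = (k/(k-1)) * (1 - sum(si^2)/s_total^2)
= (8/7) * (1 - 15.84/30.26)
alpha = 0.5446

0.5446


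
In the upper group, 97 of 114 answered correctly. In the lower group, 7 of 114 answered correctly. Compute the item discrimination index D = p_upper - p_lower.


p_upper = 97/114 = 0.8509
p_lower = 7/114 = 0.0614
D = 0.8509 - 0.0614 = 0.7895

0.7895


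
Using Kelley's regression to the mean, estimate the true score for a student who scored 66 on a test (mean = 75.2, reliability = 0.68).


T_est = rxx * X + (1 - rxx) * mean
T_est = 0.68 * 66 + 0.32 * 75.2
T_est = 44.88 + 24.064
T_est = 68.944

68.944


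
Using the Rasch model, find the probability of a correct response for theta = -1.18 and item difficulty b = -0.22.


theta - b = -1.18 - -0.22 = -0.96
exp(-(theta - b)) = exp(0.96) = 2.6117
P = 1 / (1 + 2.6117)
P = 0.2769

0.2769


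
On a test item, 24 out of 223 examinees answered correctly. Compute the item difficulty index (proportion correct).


Item difficulty p = number correct / total examinees
p = 24 / 223
p = 0.1076

0.1076


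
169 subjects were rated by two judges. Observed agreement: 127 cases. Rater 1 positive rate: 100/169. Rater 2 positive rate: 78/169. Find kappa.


P_o = 127/169 = 0.751479
P_e = (100*78 + 69*91) / 28561 = 0.492945
kappa = (P_o - P_e) / (1 - P_e)
kappa = (0.751479 - 0.492945) / (1 - 0.492945)
kappa = 0.5099

0.5099


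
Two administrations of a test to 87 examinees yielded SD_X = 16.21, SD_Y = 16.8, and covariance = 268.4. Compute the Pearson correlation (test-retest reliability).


r = cov(X,Y) / (SD_X * SD_Y)
r = 268.4 / (16.21 * 16.8)
r = 268.4 / 272.328
r = 0.9856

0.9856


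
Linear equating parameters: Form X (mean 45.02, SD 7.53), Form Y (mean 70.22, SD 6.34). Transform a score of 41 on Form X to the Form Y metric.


slope = SD_Y / SD_X = 6.34 / 7.53 ~ 0.842
intercept = mean_Y - slope * mean_X = 70.22 - (6.34 / 7.53) * 45.02 ~ 32.3147
Y = slope * X + intercept. To avoid rounding drift from the rounded slope/intercept, evaluate the equivalent form Y = mean_Y + SD_Y * (X - mean_X) / SD_X at full precision:
Y = 70.22 + 6.34 * (41 - 45.02) / 7.53
Y = 70.22 - 6.34 * 4.02 / 7.53
Y = 70.22 - 25.4868 / 7.53
Y = 70.22 - 3.3847
Y = 66.8353

66.8353


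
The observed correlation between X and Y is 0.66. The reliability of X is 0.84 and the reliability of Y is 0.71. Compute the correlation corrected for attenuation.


r_corrected = rxy / sqrt(rxx * ryy)
= 0.66 / sqrt(0.84 * 0.71)
= 0.66 / sqrt(0.5964)
= 0.66 / 0.772269
r_corrected = 0.8546

0.8546


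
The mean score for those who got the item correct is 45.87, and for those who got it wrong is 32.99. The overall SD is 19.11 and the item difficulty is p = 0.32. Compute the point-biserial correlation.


q = 1 - p = 0.68
rpb = ((M1 - M0) / SD) * sqrt(p * q)
rpb = ((45.87 - 32.99) / 19.11) * sqrt(0.32 * 0.68)
rpb = 0.3144

0.3144


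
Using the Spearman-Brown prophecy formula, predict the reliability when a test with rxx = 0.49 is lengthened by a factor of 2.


r_new = (n * rxx) / (1 + (n-1) * rxx)
r_new = (2 * 0.49) / (1 + 1 * 0.49)
r_new = 0.98 / 1.49
r_new = 0.6577

0.6577


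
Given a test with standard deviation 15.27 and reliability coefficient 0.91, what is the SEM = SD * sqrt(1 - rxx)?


SEM = SD * sqrt(1 - rxx)
SEM = 15.27 * sqrt(1 - 0.91)
SEM = 15.27 * sqrt(0.09) = 15.27 * 0.3
SEM = 4.581

4.581


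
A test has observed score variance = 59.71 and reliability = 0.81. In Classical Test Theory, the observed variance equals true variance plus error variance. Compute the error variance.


var_true = rxx * var_obs = 0.81 * 59.71 = 48.3651
var_error = var_obs - var_true
var_error = 59.71 - 48.3651
var_error = 11.3449

11.3449


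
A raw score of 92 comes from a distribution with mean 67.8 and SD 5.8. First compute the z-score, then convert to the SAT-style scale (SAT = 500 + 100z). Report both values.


z = (X - mean) / SD = (92 - 67.8) / 5.8
z = 24.2 / 5.8
z = 4.1724
SAT-scale = SAT = 500 + 100z
Carry z at full precision (z = 24.2 / 5.8) into the conversion:
SAT-scale = 500 + 100 * (24.2 / 5.8) = 500 + 2420 / 5.8
SAT-scale = 500 + 417.2414
SAT-scale = 917.2414

917.2414


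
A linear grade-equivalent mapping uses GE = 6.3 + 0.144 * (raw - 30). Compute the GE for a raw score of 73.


raw - median = 73 - 30 = 43
slope * diff = 0.144 * 43 = 6.192
GE = 6.3 + 6.192
GE = 12.492

12.492


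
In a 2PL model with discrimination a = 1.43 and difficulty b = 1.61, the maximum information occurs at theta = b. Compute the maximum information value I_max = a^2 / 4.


For 2PL, max info at theta = b = 1.61
I_max = a^2 / 4 = 1.43^2 / 4
= 2.0449 / 4
I_max = 0.5112

0.5112


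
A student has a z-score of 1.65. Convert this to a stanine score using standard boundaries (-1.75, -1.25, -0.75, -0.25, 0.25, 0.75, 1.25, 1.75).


Stanine boundaries: [-1.75, -1.25, -0.75, -0.25, 0.25, 0.75, 1.25, 1.75]
z = 1.65
Check each boundary:
  z >= -1.75 -> could be stanine 2
  z >= -1.25 -> could be stanine 3
  z >= -0.75 -> could be stanine 4
  z >= -0.25 -> could be stanine 5
  z >= 0.25 -> could be stanine 6
  z >= 0.75 -> could be stanine 7
  z >= 1.25 -> could be stanine 8
  z < 1.75
Highest qualifying boundary gives stanine = 8

8


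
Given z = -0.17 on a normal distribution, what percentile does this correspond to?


CDF(z) = 0.5 * (1 + erf(z/sqrt(2)))
erf(-0.1202) = -0.135
CDF = 0.4325
Percentile rank = 0.4325 * 100 = 43.25

43.25


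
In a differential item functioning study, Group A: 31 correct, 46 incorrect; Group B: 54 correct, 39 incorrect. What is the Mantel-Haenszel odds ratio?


Odds_A = 31/46 = 0.6739
Odds_B = 54/39 = 1.3846
OR = Odds_A / Odds_B = 0.6739 / 1.3846
Exactly, OR = (31 * 39) / (46 * 54) = 1209 / 2484
OR = 0.4867

0.4867


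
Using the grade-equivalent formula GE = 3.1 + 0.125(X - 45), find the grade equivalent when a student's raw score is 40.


raw - median = 40 - 45 = -5
slope * diff = 0.125 * -5 = -0.625
GE = 3.1 + -0.625
GE = 2.475

2.475


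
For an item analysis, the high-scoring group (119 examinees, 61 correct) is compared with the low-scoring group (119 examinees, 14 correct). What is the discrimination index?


p_upper = 61/119 = 0.5126
p_lower = 14/119 = 0.1176
D = 0.5126 - 0.1176 = 0.395

0.395


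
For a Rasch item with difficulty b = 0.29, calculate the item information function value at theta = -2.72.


P = 1/(1+exp(-(-2.72-0.29))) = 0.047
I = P*(1-P) = 0.047 * 0.953
I = 0.0448

0.0448


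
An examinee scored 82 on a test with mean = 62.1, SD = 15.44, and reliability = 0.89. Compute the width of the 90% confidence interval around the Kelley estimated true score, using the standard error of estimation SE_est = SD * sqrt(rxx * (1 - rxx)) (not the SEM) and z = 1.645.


True score estimate = 0.89*82 + 0.11*62.1 = 79.811
SE_est = SD * sqrt(rxx * (1 - rxx)) = 15.44 * sqrt(0.89 * 0.11) = 15.44 * sqrt(0.0979) = 4.831018
CI = T_est +/- z * SE_est, so width = 2 * z * SE_est = 2 * 1.645 * 4.831018
Width = 15.894

15.894


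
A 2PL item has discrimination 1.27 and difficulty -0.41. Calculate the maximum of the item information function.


For 2PL, max info at theta = b = -0.41
I_max = a^2 / 4 = 1.27^2 / 4
= 1.6129 / 4
I_max = 0.4032

0.4032


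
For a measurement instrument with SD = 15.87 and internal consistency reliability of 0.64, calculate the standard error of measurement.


SEM = SD * sqrt(1 - rxx)
SEM = 15.87 * sqrt(1 - 0.64)
SEM = 15.87 * sqrt(0.36) = 15.87 * 0.6
SEM = 9.522

9.522


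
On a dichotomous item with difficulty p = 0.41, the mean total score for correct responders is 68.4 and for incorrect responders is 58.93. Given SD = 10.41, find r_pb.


q = 1 - p = 0.59
rpb = ((M1 - M0) / SD) * sqrt(p * q)
rpb = ((68.4 - 58.93) / 10.41) * sqrt(0.41 * 0.59)
rpb = 0.4474

0.4474


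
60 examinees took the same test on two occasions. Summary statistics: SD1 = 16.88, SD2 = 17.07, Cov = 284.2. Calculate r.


r = cov(X,Y) / (SD_X * SD_Y)
r = 284.2 / (16.88 * 17.07)
r = 284.2 / 288.1416
r = 0.9863

0.9863


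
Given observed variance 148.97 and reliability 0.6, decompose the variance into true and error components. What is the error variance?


var_true = rxx * var_obs = 0.6 * 148.97 = 89.382
var_error = var_obs - var_true
var_error = 148.97 - 89.382
var_error = 59.588

59.588


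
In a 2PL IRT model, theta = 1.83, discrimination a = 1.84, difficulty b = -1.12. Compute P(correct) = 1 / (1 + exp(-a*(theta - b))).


a*(theta - b) = 1.84 * (1.83 - -1.12) = 5.428
exp(-5.428) = 0.0044
P = 1 / (1 + 0.0044)
P = 0.9956

0.9956


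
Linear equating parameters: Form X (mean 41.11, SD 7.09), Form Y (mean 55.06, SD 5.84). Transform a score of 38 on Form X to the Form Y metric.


slope = SD_Y / SD_X = 5.84 / 7.09 ~ 0.8237
intercept = mean_Y - slope * mean_X = 55.06 - (5.84 / 7.09) * 41.11 ~ 21.1979
Y = slope * X + intercept. To avoid rounding drift from the rounded slope/intercept, evaluate the equivalent form Y = mean_Y + SD_Y * (X - mean_X) / SD_X at full precision:
Y = 55.06 + 5.84 * (38 - 41.11) / 7.09
Y = 55.06 - 5.84 * 3.11 / 7.09
Y = 55.06 - 18.1624 / 7.09
Y = 55.06 - 2.5617
Y = 52.4983

52.4983


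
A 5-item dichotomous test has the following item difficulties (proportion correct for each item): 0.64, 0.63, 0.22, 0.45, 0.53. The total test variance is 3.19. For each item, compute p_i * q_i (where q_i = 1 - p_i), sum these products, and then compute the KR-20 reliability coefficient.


For each item, compute p_i * q_i:
  Item 1: 0.64 * 0.36 = 0.2304
  Item 2: 0.63 * 0.37 = 0.2331
  Item 3: 0.22 * 0.78 = 0.1716
  Item 4: 0.45 * 0.55 = 0.2475
  Item 5: 0.53 * 0.47 = 0.2491
Sum(p_i * q_i) = 0.2304 + 0.2331 + 0.1716 + 0.2475 + 0.2491 = 1.1317
KR-20 = (k/(k-1)) * (1 - Sum(p_i*q_i) / Var_total)
= (5/4) * (1 - 1.1317/3.19)
= 1.25 * 0.6452
KR-20 = 0.8065

0.8065


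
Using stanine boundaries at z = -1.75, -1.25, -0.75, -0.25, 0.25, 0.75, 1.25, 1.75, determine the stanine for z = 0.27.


Stanine boundaries: [-1.75, -1.25, -0.75, -0.25, 0.25, 0.75, 1.25, 1.75]
z = 0.27
Check each boundary:
  z >= -1.75 -> could be stanine 2
  z >= -1.25 -> could be stanine 3
  z >= -0.75 -> could be stanine 4
  z >= -0.25 -> could be stanine 5
  z >= 0.25 -> could be stanine 6
  z < 0.75
  z < 1.25
  z < 1.75
Highest qualifying boundary gives stanine = 6

6


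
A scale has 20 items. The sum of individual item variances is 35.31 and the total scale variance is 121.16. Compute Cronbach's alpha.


alpha = (k/(k-1)) * (1 - sum(si^2)/s_total^2)
= (20/19) * (1 - 35.31/121.16)
alpha = 0.7459

0.7459


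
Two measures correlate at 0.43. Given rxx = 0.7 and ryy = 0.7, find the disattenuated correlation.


r_corrected = rxy / sqrt(rxx * ryy)
= 0.43 / sqrt(0.7 * 0.7)
= 0.43 / sqrt(0.49)
= 0.43 / 0.7
r_corrected = 0.6143

0.6143


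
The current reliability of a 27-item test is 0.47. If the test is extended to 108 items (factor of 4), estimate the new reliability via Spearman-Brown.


r_new = (n * rxx) / (1 + (n-1) * rxx)
r_new = (4 * 0.47) / (1 + 3 * 0.47)
r_new = 1.88 / 2.41
r_new = 0.7801

0.7801


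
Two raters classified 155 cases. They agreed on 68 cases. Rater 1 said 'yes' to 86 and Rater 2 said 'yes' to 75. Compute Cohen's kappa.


P_o = 68/155 = 0.43871
P_e = (86*75 + 69*80) / 24025 = 0.498231
kappa = (P_o - P_e) / (1 - P_e)
kappa = (0.43871 - 0.498231) / (1 - 0.498231)
kappa = -0.1186

-0.1186


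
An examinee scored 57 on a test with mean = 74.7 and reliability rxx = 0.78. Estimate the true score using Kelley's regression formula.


T_est = rxx * X + (1 - rxx) * mean
T_est = 0.78 * 57 + 0.22 * 74.7
T_est = 44.46 + 16.434
T_est = 60.894

60.894


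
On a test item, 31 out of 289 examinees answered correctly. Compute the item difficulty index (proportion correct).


Item difficulty p = number correct / total examinees
p = 31 / 289
p = 0.1073

0.1073


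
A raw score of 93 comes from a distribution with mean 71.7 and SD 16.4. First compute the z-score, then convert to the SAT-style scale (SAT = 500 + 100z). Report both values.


z = (X - mean) / SD = (93 - 71.7) / 16.4
z = 21.3 / 16.4
z = 1.2988
SAT-scale = SAT = 500 + 100z
Carry z at full precision (z = 21.3 / 16.4) into the conversion:
SAT-scale = 500 + 100 * (21.3 / 16.4) = 500 + 2130 / 16.4
SAT-scale = 500 + 129.878
SAT-scale = 629.878

629.878


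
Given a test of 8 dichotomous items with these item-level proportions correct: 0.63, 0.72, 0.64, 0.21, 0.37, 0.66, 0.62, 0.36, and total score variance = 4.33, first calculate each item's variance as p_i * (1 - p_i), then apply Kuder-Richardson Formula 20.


For each item, compute p_i * q_i:
  Item 1: 0.63 * 0.37 = 0.2331
  Item 2: 0.72 * 0.28 = 0.2016
  Item 3: 0.64 * 0.36 = 0.2304
  Item 4: 0.21 * 0.79 = 0.1659
  Item 5: 0.37 * 0.63 = 0.2331
  Item 6: 0.66 * 0.34 = 0.2244
  Item 7: 0.62 * 0.38 = 0.2356
  Item 8: 0.36 * 0.64 = 0.2304
Sum(p_i * q_i) = 0.2331 + 0.2016 + 0.2304 + 0.1659 + 0.2331 + 0.2244 + 0.2356 + 0.2304 = 1.7545
KR-20 = (k/(k-1)) * (1 - Sum(p_i*q_i) / Var_total)
= (8/7) * (1 - 1.7545/4.33)
= 1.1429 * 0.5948
KR-20 = 0.6798

0.6798


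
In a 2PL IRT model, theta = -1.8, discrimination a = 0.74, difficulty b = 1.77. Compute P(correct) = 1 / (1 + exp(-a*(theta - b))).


a*(theta - b) = 0.74 * (-1.8 - 1.77) = -2.6418
exp(--2.6418) = 14.0385
P = 1 / (1 + 14.0385)
P = 0.0665

0.0665


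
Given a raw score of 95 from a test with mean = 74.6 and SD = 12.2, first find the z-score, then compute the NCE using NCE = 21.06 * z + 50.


z = (X - mean) / SD = (95 - 74.6) / 12.2
z = 20.4 / 12.2
z = 1.6721
NCE = NCE = 21.06z + 50
Carry z at full precision (z = 20.4 / 12.2) into the conversion:
NCE = 21.06 * (20.4 / 12.2) + 50 = 429.624 / 12.2 + 50
NCE = 35.2151 + 50
NCE = 85.2151

85.2151


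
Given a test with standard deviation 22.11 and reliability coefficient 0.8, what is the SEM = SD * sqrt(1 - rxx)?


SEM = SD * sqrt(1 - rxx)
SEM = 22.11 * sqrt(1 - 0.8)
SEM = 22.11 * sqrt(0.2) = 22.11 * 0.447214
SEM = 9.8879

9.8879


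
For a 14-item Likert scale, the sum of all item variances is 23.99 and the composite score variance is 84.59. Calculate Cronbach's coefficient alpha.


alpha = (k/(k-1)) * (1 - sum(si^2)/s_total^2)
= (14/13) * (1 - 23.99/84.59)
alpha = 0.7715

0.7715


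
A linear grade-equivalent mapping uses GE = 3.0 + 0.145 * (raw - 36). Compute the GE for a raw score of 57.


raw - median = 57 - 36 = 21
slope * diff = 0.145 * 21 = 3.045
GE = 3.0 + 3.045
GE = 6.045

6.045


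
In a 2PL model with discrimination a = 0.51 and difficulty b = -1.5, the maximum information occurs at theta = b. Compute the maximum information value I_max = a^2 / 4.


For 2PL, max info at theta = b = -1.5
I_max = a^2 / 4 = 0.51^2 / 4
= 0.2601 / 4
I_max = 0.065

0.065


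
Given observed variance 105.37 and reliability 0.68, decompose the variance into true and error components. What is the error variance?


var_true = rxx * var_obs = 0.68 * 105.37 = 71.6516
var_error = var_obs - var_true
var_error = 105.37 - 71.6516
var_error = 33.7184

33.7184


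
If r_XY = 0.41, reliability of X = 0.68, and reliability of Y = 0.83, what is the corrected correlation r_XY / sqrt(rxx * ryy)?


r_corrected = rxy / sqrt(rxx * ryy)
= 0.41 / sqrt(0.68 * 0.83)
= 0.41 / sqrt(0.5644)
= 0.41 / 0.751266
r_corrected = 0.5457

0.5457


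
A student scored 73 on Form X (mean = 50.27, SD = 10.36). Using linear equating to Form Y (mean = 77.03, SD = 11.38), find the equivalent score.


slope = SD_Y / SD_X = 11.38 / 10.36 ~ 1.0985
intercept = mean_Y - slope * mean_X = 77.03 - (11.38 / 10.36) * 50.27 ~ 21.8106
Y = slope * X + intercept. To avoid rounding drift from the rounded slope/intercept, evaluate the equivalent form Y = mean_Y + SD_Y * (X - mean_X) / SD_X at full precision:
Y = 77.03 + 11.38 * (73 - 50.27) / 10.36
Y = 77.03 + 11.38 * 22.73 / 10.36
Y = 77.03 + 258.6674 / 10.36
Y = 77.03 + 24.9679
Y = 101.9979

101.9979


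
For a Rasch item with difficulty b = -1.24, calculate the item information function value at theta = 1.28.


P = 1/(1+exp(-(1.28--1.24))) = 0.9255
I = P*(1-P) = 0.9255 * 0.0745
I = 0.0689

0.0689


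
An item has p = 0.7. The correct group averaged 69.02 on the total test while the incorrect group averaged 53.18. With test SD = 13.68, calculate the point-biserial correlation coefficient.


q = 1 - p = 0.3
rpb = ((M1 - M0) / SD) * sqrt(p * q)
rpb = ((69.02 - 53.18) / 13.68) * sqrt(0.7 * 0.3)
rpb = 0.5306

0.5306


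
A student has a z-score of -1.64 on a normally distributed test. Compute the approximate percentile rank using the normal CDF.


CDF(z) = 0.5 * (1 + erf(z/sqrt(2)))
erf(-1.1597) = -0.899
CDF = 0.0505
Percentile rank = 0.0505 * 100 = 5.05

5.05


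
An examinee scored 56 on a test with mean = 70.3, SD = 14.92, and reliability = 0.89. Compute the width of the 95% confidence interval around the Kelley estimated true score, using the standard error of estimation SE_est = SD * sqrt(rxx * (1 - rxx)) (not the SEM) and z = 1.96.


True score estimate = 0.89*56 + 0.11*70.3 = 57.573
SE_est = SD * sqrt(rxx * (1 - rxx)) = 14.92 * sqrt(0.89 * 0.11) = 14.92 * sqrt(0.0979) = 4.668315
CI = T_est +/- z * SE_est, so width = 2 * z * SE_est = 2 * 1.96 * 4.668315
Width = 18.2998

18.2998


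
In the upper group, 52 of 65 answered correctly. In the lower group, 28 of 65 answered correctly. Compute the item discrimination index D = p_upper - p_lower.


p_upper = 52/65 = 0.8
p_lower = 28/65 = 0.4308
D = 0.8 - 0.4308 = 0.3692

0.3692


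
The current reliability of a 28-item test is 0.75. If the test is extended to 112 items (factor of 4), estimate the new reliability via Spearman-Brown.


r_new = (n * rxx) / (1 + (n-1) * rxx)
r_new = (4 * 0.75) / (1 + 3 * 0.75)
r_new = 3.0 / 3.25
r_new = 0.9231

0.9231


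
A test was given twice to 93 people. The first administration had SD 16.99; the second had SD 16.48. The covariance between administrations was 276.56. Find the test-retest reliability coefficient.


r = cov(X,Y) / (SD_X * SD_Y)
r = 276.56 / (16.99 * 16.48)
r = 276.56 / 279.9952
r = 0.9877

0.9877


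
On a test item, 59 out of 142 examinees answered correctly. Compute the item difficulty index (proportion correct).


Item difficulty p = number correct / total examinees
p = 59 / 142
p = 0.4155

0.4155


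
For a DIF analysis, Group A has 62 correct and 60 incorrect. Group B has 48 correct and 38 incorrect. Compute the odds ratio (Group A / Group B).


Odds_A = 62/60 = 1.0333
Odds_B = 48/38 = 1.2632
OR = Odds_A / Odds_B = 1.0333 / 1.2632
Exactly, OR = (62 * 38) / (60 * 48) = 2356 / 2880
OR = 0.8181

0.8181


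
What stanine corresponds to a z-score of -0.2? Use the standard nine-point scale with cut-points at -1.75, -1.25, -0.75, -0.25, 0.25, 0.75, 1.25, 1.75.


Stanine boundaries: [-1.75, -1.25, -0.75, -0.25, 0.25, 0.75, 1.25, 1.75]
z = -0.2
Check each boundary:
  z >= -1.75 -> could be stanine 2
  z >= -1.25 -> could be stanine 3
  z >= -0.75 -> could be stanine 4
  z >= -0.25 -> could be stanine 5
  z < 0.25
  z < 0.75
  z < 1.25
  z < 1.75
Highest qualifying boundary gives stanine = 5

5


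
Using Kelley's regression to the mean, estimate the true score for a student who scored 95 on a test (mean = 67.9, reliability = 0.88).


T_est = rxx * X + (1 - rxx) * mean
T_est = 0.88 * 95 + 0.12 * 67.9
T_est = 83.6 + 8.148
T_est = 91.748

91.748


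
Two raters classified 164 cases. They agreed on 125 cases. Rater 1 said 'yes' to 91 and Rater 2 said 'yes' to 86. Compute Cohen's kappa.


P_o = 125/164 = 0.762195
P_e = (91*86 + 73*78) / 26896 = 0.502677
kappa = (P_o - P_e) / (1 - P_e)
kappa = (0.762195 - 0.502677) / (1 - 0.502677)
kappa = 0.5218

0.5218


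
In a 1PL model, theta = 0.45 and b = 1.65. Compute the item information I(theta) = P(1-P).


P = 1/(1+exp(-(0.45-1.65))) = 0.2315
I = P*(1-P) = 0.2315 * 0.7685
I = 0.1779

0.1779


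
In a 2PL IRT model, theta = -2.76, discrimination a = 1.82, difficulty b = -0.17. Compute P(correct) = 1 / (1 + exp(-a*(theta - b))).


a*(theta - b) = 1.82 * (-2.76 - -0.17) = -4.7138
exp(--4.7138) = 111.475
P = 1 / (1 + 111.475)
P = 0.0089

0.0089


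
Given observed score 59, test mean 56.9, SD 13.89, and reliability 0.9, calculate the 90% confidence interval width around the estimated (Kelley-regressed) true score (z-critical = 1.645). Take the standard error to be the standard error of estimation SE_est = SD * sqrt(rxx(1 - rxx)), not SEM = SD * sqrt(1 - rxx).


True score estimate = 0.9*59 + 0.1*56.9 = 58.79
SE_est = SD * sqrt(rxx * (1 - rxx)) = 13.89 * sqrt(0.9 * 0.1) = 13.89 * sqrt(0.09) = 4.167
CI = T_est +/- z * SE_est, so width = 2 * z * SE_est = 2 * 1.645 * 4.167
Width = 13.7094

13.7094


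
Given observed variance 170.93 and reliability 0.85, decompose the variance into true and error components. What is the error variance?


var_true = rxx * var_obs = 0.85 * 170.93 = 145.2905
var_error = var_obs - var_true
var_error = 170.93 - 145.2905
var_error = 25.6395

25.6395


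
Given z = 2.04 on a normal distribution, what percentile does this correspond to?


CDF(z) = 0.5 * (1 + erf(z/sqrt(2)))
erf(1.4425) = 0.9586
CDF = 0.9793
Percentile rank = 0.9793 * 100 = 97.93

97.93


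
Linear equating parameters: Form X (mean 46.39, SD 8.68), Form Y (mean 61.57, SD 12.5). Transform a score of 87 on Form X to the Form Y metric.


slope = SD_Y / SD_X = 12.5 / 8.68 ~ 1.4401
intercept = mean_Y - slope * mean_X = 61.57 - (12.5 / 8.68) * 46.39 ~ -5.2359
Y = slope * X + intercept. To avoid rounding drift from the rounded slope/intercept, evaluate the equivalent form Y = mean_Y + SD_Y * (X - mean_X) / SD_X at full precision:
Y = 61.57 + 12.5 * (87 - 46.39) / 8.68
Y = 61.57 + 12.5 * 40.61 / 8.68
Y = 61.57 + 507.625 / 8.68
Y = 61.57 + 58.4821
Y = 120.0521

120.0521


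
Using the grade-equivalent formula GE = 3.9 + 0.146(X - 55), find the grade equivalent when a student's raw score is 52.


raw - median = 52 - 55 = -3
slope * diff = 0.146 * -3 = -0.438
GE = 3.9 + -0.438
GE = 3.462

3.462


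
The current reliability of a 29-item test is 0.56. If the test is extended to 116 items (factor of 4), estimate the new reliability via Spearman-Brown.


r_new = (n * rxx) / (1 + (n-1) * rxx)
r_new = (4 * 0.56) / (1 + 3 * 0.56)
r_new = 2.24 / 2.68
r_new = 0.8358

0.8358


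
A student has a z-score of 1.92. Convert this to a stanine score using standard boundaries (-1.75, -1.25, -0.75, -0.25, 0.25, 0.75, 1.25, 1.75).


Stanine boundaries: [-1.75, -1.25, -0.75, -0.25, 0.25, 0.75, 1.25, 1.75]
z = 1.92
Check each boundary:
  z >= -1.75 -> could be stanine 2
  z >= -1.25 -> could be stanine 3
  z >= -0.75 -> could be stanine 4
  z >= -0.25 -> could be stanine 5
  z >= 0.25 -> could be stanine 6
  z >= 0.75 -> could be stanine 7
  z >= 1.25 -> could be stanine 8
  z >= 1.75 -> could be stanine 9
Highest qualifying boundary gives stanine = 9

9


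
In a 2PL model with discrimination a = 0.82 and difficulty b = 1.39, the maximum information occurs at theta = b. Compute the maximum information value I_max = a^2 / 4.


For 2PL, max info at theta = b = 1.39
I_max = a^2 / 4 = 0.82^2 / 4
= 0.6724 / 4
I_max = 0.1681

0.1681


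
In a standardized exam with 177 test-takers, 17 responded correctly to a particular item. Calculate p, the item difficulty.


Item difficulty p = number correct / total examinees
p = 17 / 177
p = 0.096

0.096


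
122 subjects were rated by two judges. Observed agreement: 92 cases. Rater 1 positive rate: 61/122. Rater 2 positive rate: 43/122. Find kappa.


P_o = 92/122 = 0.754098
P_e = (61*43 + 61*79) / 14884 = 0.5
kappa = (P_o - P_e) / (1 - P_e)
kappa = (0.754098 - 0.5) / (1 - 0.5)
kappa = 0.5082

0.5082


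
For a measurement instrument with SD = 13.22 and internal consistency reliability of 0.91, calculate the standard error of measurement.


SEM = SD * sqrt(1 - rxx)
SEM = 13.22 * sqrt(1 - 0.91)
SEM = 13.22 * sqrt(0.09) = 13.22 * 0.3
SEM = 3.966

3.966


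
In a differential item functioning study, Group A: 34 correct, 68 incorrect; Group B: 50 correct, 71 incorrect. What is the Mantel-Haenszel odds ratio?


Odds_A = 34/68 = 0.5
Odds_B = 50/71 = 0.7042
OR = Odds_A / Odds_B = 0.5 / 0.7042
Exactly, OR = (34 * 71) / (68 * 50) = 2414 / 3400
OR = 0.71

0.71


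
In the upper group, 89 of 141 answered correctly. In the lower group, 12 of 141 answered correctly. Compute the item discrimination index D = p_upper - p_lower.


p_upper = 89/141 = 0.6312
p_lower = 12/141 = 0.0851
D = 0.6312 - 0.0851 = 0.5461

0.5461


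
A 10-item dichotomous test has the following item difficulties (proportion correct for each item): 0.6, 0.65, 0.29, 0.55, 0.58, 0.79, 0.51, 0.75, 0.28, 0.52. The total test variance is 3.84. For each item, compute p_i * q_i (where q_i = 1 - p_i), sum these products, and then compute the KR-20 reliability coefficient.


For each item, compute p_i * q_i:
  Item 1: 0.6 * 0.4 = 0.24
  Item 2: 0.65 * 0.35 = 0.2275
  Item 3: 0.29 * 0.71 = 0.2059
  Item 4: 0.55 * 0.45 = 0.2475
  Item 5: 0.58 * 0.42 = 0.2436
  Item 6: 0.79 * 0.21 = 0.1659
  Item 7: 0.51 * 0.49 = 0.2499
  Item 8: 0.75 * 0.25 = 0.1875
  Item 9: 0.28 * 0.72 = 0.2016
  Item 10: 0.52 * 0.48 = 0.2496
Sum(p_i * q_i) = 0.24 + 0.2275 + 0.2059 + 0.2475 + 0.2436 + 0.1659 + 0.2499 + 0.1875 + 0.2016 + 0.2496 = 2.219
KR-20 = (k/(k-1)) * (1 - Sum(p_i*q_i) / Var_total)
= (10/9) * (1 - 2.219/3.84)
= 1.1111 * 0.4221
KR-20 = 0.469

0.469


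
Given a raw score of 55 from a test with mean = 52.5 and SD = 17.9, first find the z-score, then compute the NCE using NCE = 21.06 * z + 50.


z = (X - mean) / SD = (55 - 52.5) / 17.9
z = 2.5 / 17.9
z = 0.1397
NCE = NCE = 21.06z + 50
Carry z at full precision (z = 2.5 / 17.9) into the conversion:
NCE = 21.06 * (2.5 / 17.9) + 50 = 52.65 / 17.9 + 50
NCE = 2.9413 + 50
NCE = 52.9413

52.9413


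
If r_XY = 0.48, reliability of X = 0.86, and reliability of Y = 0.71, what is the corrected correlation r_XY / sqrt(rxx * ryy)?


r_corrected = rxy / sqrt(rxx * ryy)
= 0.48 / sqrt(0.86 * 0.71)
= 0.48 / sqrt(0.6106)
= 0.48 / 0.781409
r_corrected = 0.6143

0.6143


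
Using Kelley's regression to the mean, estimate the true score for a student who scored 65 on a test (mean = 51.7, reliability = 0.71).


T_est = rxx * X + (1 - rxx) * mean
T_est = 0.71 * 65 + 0.29 * 51.7
T_est = 46.15 + 14.993
T_est = 61.143

61.143


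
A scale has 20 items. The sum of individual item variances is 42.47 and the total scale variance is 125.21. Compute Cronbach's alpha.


alpha = (k/(k-1)) * (1 - sum(si^2)/s_total^2)
= (20/19) * (1 - 42.47/125.21)
alpha = 0.6956

0.6956


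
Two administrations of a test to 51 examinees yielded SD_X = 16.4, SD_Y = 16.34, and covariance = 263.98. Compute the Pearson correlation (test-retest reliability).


r = cov(X,Y) / (SD_X * SD_Y)
r = 263.98 / (16.4 * 16.34)
r = 263.98 / 267.976
r = 0.9851

0.9851


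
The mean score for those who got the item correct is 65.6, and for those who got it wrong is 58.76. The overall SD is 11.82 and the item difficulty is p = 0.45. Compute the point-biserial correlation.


q = 1 - p = 0.55
rpb = ((M1 - M0) / SD) * sqrt(p * q)
rpb = ((65.6 - 58.76) / 11.82) * sqrt(0.45 * 0.55)
rpb = 0.2879

0.2879


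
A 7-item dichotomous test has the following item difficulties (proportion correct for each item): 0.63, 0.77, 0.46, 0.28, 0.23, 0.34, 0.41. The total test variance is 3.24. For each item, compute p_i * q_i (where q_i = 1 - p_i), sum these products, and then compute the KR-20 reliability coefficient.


For each item, compute p_i * q_i:
  Item 1: 0.63 * 0.37 = 0.2331
  Item 2: 0.77 * 0.23 = 0.1771
  Item 3: 0.46 * 0.54 = 0.2484
  Item 4: 0.28 * 0.72 = 0.2016
  Item 5: 0.23 * 0.77 = 0.1771
  Item 6: 0.34 * 0.66 = 0.2244
  Item 7: 0.41 * 0.59 = 0.2419
Sum(p_i * q_i) = 0.2331 + 0.1771 + 0.2484 + 0.2016 + 0.1771 + 0.2244 + 0.2419 = 1.5036
KR-20 = (k/(k-1)) * (1 - Sum(p_i*q_i) / Var_total)
= (7/6) * (1 - 1.5036/3.24)
= 1.1667 * 0.5359
KR-20 = 0.6252

0.6252


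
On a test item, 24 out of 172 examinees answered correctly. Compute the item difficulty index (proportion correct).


Item difficulty p = number correct / total examinees
p = 24 / 172
p = 0.1395

0.1395


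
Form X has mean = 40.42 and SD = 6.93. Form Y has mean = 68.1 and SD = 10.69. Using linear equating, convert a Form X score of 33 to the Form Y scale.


slope = SD_Y / SD_X = 10.69 / 6.93 ~ 1.5426
intercept = mean_Y - slope * mean_X = 68.1 - (10.69 / 6.93) * 40.42 ~ 5.7494
Y = slope * X + intercept. To avoid rounding drift from the rounded slope/intercept, evaluate the equivalent form Y = mean_Y + SD_Y * (X - mean_X) / SD_X at full precision:
Y = 68.1 + 10.69 * (33 - 40.42) / 6.93
Y = 68.1 - 10.69 * 7.42 / 6.93
Y = 68.1 - 79.3198 / 6.93
Y = 68.1 - 11.4459
Y = 56.6541

56.6541


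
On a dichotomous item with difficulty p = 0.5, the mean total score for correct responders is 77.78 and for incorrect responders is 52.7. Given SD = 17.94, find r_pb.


q = 1 - p = 0.5
rpb = ((M1 - M0) / SD) * sqrt(p * q)
rpb = ((77.78 - 52.7) / 17.94) * sqrt(0.5 * 0.5)
rpb = 0.699

0.699


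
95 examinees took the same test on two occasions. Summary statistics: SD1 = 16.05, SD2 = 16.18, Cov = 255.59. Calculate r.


r = cov(X,Y) / (SD_X * SD_Y)
r = 255.59 / (16.05 * 16.18)
r = 255.59 / 259.689
r = 0.9842

0.9842


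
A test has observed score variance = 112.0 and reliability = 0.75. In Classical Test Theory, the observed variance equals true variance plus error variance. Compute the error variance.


var_true = rxx * var_obs = 0.75 * 112.0 = 84.0
var_error = var_obs - var_true
var_error = 112.0 - 84.0
var_error = 28.0

28.0


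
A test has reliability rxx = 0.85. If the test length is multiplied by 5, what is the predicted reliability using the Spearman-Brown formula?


r_new = (n * rxx) / (1 + (n-1) * rxx)
r_new = (5 * 0.85) / (1 + 4 * 0.85)
r_new = 4.25 / 4.4
r_new = 0.9659

0.9659


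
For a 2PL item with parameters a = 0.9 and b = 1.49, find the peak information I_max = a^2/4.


For 2PL, max info at theta = b = 1.49
I_max = a^2 / 4 = 0.9^2 / 4
= 0.81 / 4
I_max = 0.2025

0.2025


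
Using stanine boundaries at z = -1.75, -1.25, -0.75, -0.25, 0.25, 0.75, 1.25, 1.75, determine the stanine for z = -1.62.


Stanine boundaries: [-1.75, -1.25, -0.75, -0.25, 0.25, 0.75, 1.25, 1.75]
z = -1.62
Check each boundary:
  z >= -1.75 -> could be stanine 2
  z < -1.25
  z < -0.75
  z < -0.25
  z < 0.25
  z < 0.75
  z < 1.25
  z < 1.75
Highest qualifying boundary gives stanine = 2

2
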